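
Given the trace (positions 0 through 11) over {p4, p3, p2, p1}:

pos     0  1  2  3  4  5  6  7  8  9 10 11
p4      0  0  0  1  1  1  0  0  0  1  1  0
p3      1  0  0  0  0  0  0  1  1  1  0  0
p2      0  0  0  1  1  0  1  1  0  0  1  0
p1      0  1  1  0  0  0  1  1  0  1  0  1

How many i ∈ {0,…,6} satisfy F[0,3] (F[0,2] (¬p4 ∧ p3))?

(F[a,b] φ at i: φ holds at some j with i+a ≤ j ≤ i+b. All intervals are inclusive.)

Evaluate at each i in [0,6]:
  i=0: ✓ (witness j=0)
  i=1: ✗ (none in [1,4])
  i=2: ✓ (witness j=5)
  i=3: ✓ (witness j=5)
  i=4: ✓ (witness j=5)
  i=5: ✓ (witness j=5)
  i=6: ✓ (witness j=6)
Positions where it holds: {0, 2, 3, 4, 5, 6} → 6.

6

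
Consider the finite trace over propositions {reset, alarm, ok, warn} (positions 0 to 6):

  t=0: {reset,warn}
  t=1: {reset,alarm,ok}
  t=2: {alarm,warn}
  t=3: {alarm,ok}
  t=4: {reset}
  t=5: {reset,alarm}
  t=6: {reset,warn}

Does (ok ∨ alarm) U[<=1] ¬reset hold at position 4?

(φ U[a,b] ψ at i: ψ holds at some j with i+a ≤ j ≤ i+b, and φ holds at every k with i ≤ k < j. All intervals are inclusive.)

False

Need some j in [4,5] with ¬reset, and (ok ∨ alarm) at every k in [4,j-1].
  j=4: ¬reset false.
  j=5: ¬reset false.
No j in the window works → until fails.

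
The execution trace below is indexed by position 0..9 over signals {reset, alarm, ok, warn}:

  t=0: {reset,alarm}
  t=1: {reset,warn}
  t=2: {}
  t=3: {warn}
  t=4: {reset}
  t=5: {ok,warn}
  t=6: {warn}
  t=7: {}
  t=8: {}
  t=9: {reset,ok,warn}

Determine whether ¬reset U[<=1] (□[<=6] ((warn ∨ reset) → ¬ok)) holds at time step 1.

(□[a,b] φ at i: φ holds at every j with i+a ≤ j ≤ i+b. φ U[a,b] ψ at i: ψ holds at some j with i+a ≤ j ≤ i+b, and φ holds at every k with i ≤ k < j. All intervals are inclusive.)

No

Need some j in [1,2] with □[<=6] ((warn ∨ reset) → ¬ok), and ¬reset at every k in [1,j-1].
  j=1: □[<=6] ((warn ∨ reset) → ¬ok) — fails at 5.
  j=2: □[<=6] ((warn ∨ reset) → ¬ok) — fails at 5.
No j in the window works → until fails.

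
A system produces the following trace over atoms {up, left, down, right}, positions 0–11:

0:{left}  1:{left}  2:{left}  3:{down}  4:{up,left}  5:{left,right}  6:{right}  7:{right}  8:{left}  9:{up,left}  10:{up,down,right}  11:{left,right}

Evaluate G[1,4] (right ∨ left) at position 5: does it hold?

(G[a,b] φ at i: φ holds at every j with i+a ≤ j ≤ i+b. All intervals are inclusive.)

Check (right ∨ left) at every j in [6,9]:
  j=6: true
  j=7: true
  j=8: true
  j=9: true
All positions satisfy it → formula holds.

Holds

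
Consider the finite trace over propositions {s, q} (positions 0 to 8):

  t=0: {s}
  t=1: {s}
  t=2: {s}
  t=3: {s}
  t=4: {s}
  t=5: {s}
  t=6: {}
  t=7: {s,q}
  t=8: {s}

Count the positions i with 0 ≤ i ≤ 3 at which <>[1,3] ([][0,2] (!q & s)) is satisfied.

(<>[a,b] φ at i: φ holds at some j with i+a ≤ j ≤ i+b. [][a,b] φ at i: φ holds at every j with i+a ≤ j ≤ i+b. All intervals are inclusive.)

Evaluate at each i in [0,3]:
  i=0: ✓ (witness j=1)
  i=1: ✓ (witness j=2)
  i=2: ✓ (witness j=3)
  i=3: ✗ (none in [4,6])
Positions where it holds: {0, 1, 2} → 3.

3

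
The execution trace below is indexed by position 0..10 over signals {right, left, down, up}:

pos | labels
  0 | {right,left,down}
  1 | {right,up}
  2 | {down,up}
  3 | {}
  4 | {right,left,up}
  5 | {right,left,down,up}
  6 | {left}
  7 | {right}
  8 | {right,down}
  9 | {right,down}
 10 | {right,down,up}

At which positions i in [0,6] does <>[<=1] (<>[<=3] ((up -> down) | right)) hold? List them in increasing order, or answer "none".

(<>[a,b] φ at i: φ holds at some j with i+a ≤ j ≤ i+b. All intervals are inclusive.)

0, 1, 2, 3, 4, 5, 6

Evaluate at each i in [0,6]:
  i=0: ✓ (witness j=0)
  i=1: ✓ (witness j=1)
  i=2: ✓ (witness j=2)
  i=3: ✓ (witness j=3)
  i=4: ✓ (witness j=4)
  i=5: ✓ (witness j=5)
  i=6: ✓ (witness j=6)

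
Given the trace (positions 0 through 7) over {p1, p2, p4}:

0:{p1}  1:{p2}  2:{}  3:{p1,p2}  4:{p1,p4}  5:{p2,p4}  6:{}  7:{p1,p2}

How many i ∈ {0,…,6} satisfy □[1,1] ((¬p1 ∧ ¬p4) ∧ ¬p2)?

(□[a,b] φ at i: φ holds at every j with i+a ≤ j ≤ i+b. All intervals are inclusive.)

2

Evaluate at each i in [0,6]:
  i=0: ✗ (fails at j=1)
  i=1: ✓ (all of [2,2])
  i=2: ✗ (fails at j=3)
  i=3: ✗ (fails at j=4)
  i=4: ✗ (fails at j=5)
  i=5: ✓ (all of [6,6])
  i=6: ✗ (fails at j=7)
Positions where it holds: {1, 5} → 2.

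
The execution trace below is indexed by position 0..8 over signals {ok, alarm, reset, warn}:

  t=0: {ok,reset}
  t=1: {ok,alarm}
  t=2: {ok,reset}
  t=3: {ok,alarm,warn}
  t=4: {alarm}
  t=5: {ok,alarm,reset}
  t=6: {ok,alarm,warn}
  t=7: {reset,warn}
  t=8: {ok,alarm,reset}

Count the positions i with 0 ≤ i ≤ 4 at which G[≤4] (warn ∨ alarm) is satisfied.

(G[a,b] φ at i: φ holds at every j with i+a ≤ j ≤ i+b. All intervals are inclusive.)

2

Evaluate at each i in [0,4]:
  i=0: ✗ (fails at j=0)
  i=1: ✗ (fails at j=2)
  i=2: ✗ (fails at j=2)
  i=3: ✓ (all of [3,7])
  i=4: ✓ (all of [4,8])
Positions where it holds: {3, 4} → 2.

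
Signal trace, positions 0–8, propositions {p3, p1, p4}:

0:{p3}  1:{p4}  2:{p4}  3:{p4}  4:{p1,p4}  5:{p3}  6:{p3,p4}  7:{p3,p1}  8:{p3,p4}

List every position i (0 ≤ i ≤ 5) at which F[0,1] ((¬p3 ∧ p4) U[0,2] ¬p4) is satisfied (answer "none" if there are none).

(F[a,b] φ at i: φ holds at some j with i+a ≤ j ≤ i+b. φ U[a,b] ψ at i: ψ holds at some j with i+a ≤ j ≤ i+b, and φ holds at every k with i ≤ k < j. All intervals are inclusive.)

Evaluate at each i in [0,5]:
  i=0: ✓ (witness j=0)
  i=1: ✗ (none in [1,2])
  i=2: ✓ (witness j=3)
  i=3: ✓ (witness j=3)
  i=4: ✓ (witness j=4)
  i=5: ✓ (witness j=5)

0, 2, 3, 4, 5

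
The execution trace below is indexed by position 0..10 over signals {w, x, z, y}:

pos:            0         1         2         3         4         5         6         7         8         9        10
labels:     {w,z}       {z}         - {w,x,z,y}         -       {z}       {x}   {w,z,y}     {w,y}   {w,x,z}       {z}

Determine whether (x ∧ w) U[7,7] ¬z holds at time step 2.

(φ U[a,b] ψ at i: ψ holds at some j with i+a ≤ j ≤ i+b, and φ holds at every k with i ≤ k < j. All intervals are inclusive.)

False

Need some j in [9,9] with ¬z, and (x ∧ w) at every k in [2,j-1].
  j=9: ¬z false.
No j in the window works → until fails.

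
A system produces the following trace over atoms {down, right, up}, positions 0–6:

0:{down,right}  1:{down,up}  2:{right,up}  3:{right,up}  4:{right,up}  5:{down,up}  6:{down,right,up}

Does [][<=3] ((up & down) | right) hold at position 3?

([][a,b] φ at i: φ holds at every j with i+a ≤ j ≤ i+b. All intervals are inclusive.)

True

Check ((up & down) | right) at every j in [3,6]:
  j=3: true
  j=4: true
  j=5: true
  j=6: true
All positions satisfy it → formula holds.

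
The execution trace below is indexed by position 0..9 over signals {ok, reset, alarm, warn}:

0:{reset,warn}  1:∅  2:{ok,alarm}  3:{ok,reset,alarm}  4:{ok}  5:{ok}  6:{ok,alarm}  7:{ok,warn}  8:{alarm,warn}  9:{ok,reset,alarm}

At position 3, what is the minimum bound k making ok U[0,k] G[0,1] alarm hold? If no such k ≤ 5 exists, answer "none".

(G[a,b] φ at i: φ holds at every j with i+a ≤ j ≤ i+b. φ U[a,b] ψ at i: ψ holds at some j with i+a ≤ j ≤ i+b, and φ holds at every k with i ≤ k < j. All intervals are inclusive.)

5

Need earliest j ≥ 3 with G[0,1] alarm, and ok at every k in [3,j-1].
  j=3: rhs fails.
  j=4: rhs fails.
  j=5: rhs fails.
  j=6: rhs fails.
  j=7: rhs fails.
  j=8: rhs holds; lhs holds on [3,7]. k = 5.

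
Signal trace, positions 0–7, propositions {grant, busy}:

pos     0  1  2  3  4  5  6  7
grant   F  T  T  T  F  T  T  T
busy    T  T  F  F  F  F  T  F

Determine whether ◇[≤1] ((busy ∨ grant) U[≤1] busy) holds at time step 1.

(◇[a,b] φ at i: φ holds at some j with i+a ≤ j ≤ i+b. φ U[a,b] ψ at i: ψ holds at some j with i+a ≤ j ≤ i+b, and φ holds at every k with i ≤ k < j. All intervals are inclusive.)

Check ((busy ∨ grant) U[≤1] busy) at each j in [1,2]:
  j=1: holds
  j=2: fails
Found at j=1 → formula holds.

Yes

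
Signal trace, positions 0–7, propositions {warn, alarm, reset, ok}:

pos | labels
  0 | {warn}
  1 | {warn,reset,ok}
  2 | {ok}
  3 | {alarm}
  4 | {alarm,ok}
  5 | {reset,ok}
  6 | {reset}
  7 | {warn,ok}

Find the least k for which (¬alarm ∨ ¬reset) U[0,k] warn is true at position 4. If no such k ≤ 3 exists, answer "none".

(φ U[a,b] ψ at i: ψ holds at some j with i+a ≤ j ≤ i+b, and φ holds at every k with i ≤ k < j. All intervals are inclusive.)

Need earliest j ≥ 4 with warn, and (¬alarm ∨ ¬reset) at every k in [4,j-1].
  j=4: rhs fails.
  j=5: rhs fails.
  j=6: rhs fails.
  j=7: rhs holds; lhs holds on [4,6]. k = 3.

3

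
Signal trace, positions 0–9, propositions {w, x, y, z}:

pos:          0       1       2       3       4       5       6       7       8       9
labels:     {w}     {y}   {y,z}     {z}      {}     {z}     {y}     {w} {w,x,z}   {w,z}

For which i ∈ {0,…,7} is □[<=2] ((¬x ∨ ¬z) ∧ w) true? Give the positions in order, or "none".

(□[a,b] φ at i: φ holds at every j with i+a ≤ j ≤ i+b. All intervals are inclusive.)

Evaluate at each i in [0,7]:
  i=0: ✗ (fails at j=1)
  i=1: ✗ (fails at j=1)
  i=2: ✗ (fails at j=2)
  i=3: ✗ (fails at j=3)
  i=4: ✗ (fails at j=4)
  i=5: ✗ (fails at j=5)
  i=6: ✗ (fails at j=6)
  i=7: ✗ (fails at j=8)

none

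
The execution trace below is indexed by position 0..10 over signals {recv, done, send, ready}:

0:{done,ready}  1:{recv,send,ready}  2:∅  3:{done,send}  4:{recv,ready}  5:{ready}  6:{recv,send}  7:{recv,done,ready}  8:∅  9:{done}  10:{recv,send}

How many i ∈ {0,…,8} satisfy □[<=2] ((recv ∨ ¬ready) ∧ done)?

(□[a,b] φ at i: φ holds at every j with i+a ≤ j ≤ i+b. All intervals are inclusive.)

0

Evaluate at each i in [0,8]:
  i=0: ✗ (fails at j=0)
  i=1: ✗ (fails at j=1)
  i=2: ✗ (fails at j=2)
  i=3: ✗ (fails at j=4)
  i=4: ✗ (fails at j=4)
  i=5: ✗ (fails at j=5)
  i=6: ✗ (fails at j=6)
  i=7: ✗ (fails at j=8)
  i=8: ✗ (fails at j=8)
Positions where it holds: {} → 0.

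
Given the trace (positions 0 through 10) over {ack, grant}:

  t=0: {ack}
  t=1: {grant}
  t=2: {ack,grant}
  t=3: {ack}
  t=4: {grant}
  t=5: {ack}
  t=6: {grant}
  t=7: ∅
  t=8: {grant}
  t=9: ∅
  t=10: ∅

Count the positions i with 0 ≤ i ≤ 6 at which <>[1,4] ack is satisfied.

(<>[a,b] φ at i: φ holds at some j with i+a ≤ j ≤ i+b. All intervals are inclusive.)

Evaluate at each i in [0,6]:
  i=0: ✓ (witness j=2)
  i=1: ✓ (witness j=2)
  i=2: ✓ (witness j=3)
  i=3: ✓ (witness j=5)
  i=4: ✓ (witness j=5)
  i=5: ✗ (none in [6,9])
  i=6: ✗ (none in [7,10])
Positions where it holds: {0, 1, 2, 3, 4} → 5.

5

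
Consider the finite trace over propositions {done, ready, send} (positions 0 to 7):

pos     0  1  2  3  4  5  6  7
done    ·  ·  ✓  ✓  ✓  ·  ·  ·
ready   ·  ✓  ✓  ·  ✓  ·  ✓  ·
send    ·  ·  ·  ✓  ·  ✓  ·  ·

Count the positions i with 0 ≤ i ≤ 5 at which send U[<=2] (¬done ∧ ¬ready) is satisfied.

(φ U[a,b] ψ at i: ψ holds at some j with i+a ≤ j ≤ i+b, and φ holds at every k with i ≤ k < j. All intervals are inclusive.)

2

Evaluate at each i in [0,5]:
  i=0: ✓ (rhs at j=0)
  i=1: ✗ (no rhs in [1,3])
  i=2: ✗ (no rhs in [2,4])
  i=3: ✗ (lhs fails at k=4 before rhs at j=5)
  i=4: ✗ (lhs fails at k=4 before rhs at j=5)
  i=5: ✓ (rhs at j=5)
Positions where it holds: {0, 5} → 2.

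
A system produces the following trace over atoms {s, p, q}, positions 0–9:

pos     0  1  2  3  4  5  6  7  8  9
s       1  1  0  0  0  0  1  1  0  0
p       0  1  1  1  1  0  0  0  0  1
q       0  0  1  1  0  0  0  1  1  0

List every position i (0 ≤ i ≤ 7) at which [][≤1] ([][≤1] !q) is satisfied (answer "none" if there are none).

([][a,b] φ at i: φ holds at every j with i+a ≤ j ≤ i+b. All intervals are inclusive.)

Evaluate at each i in [0,7]:
  i=0: ✗ (fails at j=1)
  i=1: ✗ (fails at j=1)
  i=2: ✗ (fails at j=2)
  i=3: ✗ (fails at j=3)
  i=4: ✓ (all of [4,5])
  i=5: ✗ (fails at j=6)
  i=6: ✗ (fails at j=6)
  i=7: ✗ (fails at j=7)

4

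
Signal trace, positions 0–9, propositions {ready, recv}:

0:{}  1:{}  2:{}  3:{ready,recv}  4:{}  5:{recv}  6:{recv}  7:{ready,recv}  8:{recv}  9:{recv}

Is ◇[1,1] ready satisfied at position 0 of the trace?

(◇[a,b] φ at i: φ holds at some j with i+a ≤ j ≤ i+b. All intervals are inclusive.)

Check ready at each j in [1,1]:
  j=1: false
No position in the window satisfies it → formula fails.

No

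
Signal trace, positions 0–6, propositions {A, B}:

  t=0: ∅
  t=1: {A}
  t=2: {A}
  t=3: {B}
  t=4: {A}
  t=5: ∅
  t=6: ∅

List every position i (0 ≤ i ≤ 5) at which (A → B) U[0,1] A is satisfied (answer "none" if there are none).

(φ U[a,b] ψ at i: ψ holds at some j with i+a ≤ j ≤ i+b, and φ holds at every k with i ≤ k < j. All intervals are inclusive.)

Evaluate at each i in [0,5]:
  i=0: ✓ (rhs at j=1; lhs holds on [0,0])
  i=1: ✓ (rhs at j=1)
  i=2: ✓ (rhs at j=2)
  i=3: ✓ (rhs at j=4; lhs holds on [3,3])
  i=4: ✓ (rhs at j=4)
  i=5: ✗ (no rhs in [5,6])

0, 1, 2, 3, 4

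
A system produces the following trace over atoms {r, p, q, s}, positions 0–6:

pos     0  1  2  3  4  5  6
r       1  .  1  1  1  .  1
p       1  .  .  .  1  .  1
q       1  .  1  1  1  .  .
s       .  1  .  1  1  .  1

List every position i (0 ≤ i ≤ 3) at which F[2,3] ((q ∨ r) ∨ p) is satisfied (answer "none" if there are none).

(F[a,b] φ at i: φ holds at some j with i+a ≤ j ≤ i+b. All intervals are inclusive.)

Evaluate at each i in [0,3]:
  i=0: ✓ (witness j=2)
  i=1: ✓ (witness j=3)
  i=2: ✓ (witness j=4)
  i=3: ✓ (witness j=6)

0, 1, 2, 3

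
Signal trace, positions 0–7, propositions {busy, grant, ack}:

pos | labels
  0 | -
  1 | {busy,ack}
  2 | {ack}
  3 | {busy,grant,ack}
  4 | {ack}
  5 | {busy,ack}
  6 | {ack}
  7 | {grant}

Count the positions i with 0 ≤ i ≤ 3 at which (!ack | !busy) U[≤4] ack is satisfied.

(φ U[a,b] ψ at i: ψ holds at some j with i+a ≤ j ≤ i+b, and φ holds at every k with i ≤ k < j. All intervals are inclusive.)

4

Evaluate at each i in [0,3]:
  i=0: ✓ (rhs at j=1; lhs holds on [0,0])
  i=1: ✓ (rhs at j=1)
  i=2: ✓ (rhs at j=2)
  i=3: ✓ (rhs at j=3)
Positions where it holds: {0, 1, 2, 3} → 4.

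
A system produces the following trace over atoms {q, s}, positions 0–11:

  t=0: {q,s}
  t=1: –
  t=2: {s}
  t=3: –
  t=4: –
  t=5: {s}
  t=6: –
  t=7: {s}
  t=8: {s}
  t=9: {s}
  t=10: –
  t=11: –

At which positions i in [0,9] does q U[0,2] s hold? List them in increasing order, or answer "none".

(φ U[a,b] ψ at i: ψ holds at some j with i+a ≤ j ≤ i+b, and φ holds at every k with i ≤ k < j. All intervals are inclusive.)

0, 2, 5, 7, 8, 9

Evaluate at each i in [0,9]:
  i=0: ✓ (rhs at j=0)
  i=1: ✗ (lhs fails at k=1 before rhs at j=2)
  i=2: ✓ (rhs at j=2)
  i=3: ✗ (lhs fails at k=3 before rhs at j=5)
  i=4: ✗ (lhs fails at k=4 before rhs at j=5)
  i=5: ✓ (rhs at j=5)
  i=6: ✗ (lhs fails at k=6 before rhs at j=7)
  i=7: ✓ (rhs at j=7)
  i=8: ✓ (rhs at j=8)
  i=9: ✓ (rhs at j=9)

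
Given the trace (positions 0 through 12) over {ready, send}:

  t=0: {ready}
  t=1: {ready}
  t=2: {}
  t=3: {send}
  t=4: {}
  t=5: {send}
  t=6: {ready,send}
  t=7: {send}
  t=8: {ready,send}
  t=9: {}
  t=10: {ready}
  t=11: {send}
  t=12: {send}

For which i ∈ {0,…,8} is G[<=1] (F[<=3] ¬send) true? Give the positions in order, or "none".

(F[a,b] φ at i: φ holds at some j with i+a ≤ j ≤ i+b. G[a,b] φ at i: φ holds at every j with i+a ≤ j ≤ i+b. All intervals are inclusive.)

Evaluate at each i in [0,8]:
  i=0: ✓ (all of [0,1])
  i=1: ✓ (all of [1,2])
  i=2: ✓ (all of [2,3])
  i=3: ✓ (all of [3,4])
  i=4: ✗ (fails at j=5)
  i=5: ✗ (fails at j=5)
  i=6: ✓ (all of [6,7])
  i=7: ✓ (all of [7,8])
  i=8: ✓ (all of [8,9])

0, 1, 2, 3, 6, 7, 8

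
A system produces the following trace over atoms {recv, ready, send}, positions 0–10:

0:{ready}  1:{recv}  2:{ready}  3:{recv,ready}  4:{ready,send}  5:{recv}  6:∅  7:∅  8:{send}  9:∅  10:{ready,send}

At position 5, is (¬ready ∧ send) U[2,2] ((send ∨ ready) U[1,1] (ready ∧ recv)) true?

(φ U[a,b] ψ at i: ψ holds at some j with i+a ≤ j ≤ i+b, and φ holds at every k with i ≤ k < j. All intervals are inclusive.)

Need some j in [7,7] with ((send ∨ ready) U[1,1] (ready ∧ recv)), and (¬ready ∧ send) at every k in [5,j-1].
  j=7: ((send ∨ ready) U[1,1] (ready ∧ recv)) — fails.
No j in the window works → until fails.

Does not hold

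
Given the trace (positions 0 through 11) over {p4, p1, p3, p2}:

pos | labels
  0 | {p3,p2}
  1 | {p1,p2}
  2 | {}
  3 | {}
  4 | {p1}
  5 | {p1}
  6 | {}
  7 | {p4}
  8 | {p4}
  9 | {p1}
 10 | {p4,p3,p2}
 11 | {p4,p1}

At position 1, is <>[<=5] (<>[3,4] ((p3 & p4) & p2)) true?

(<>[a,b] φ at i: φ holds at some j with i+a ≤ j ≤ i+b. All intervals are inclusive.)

Check <>[3,4] ((p3 & p4) & p2) at each j in [1,6]:
  j=1: fails (none in [4,5])
  j=2: fails (none in [5,6])
  j=3: fails (none in [6,7])
  j=4: fails (none in [7,8])
  j=5: fails (none in [8,9])
  j=6: holds (witness at 10)
Found at j=6 → formula holds.

Yes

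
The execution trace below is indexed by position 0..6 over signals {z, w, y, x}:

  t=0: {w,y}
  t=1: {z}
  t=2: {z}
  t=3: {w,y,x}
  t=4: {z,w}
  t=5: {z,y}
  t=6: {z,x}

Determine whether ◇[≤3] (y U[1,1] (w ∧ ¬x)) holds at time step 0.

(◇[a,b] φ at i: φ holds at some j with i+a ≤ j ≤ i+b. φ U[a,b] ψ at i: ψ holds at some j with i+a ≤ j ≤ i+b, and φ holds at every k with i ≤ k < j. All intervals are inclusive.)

Check (y U[1,1] (w ∧ ¬x)) at each j in [0,3]:
  j=0: fails
  j=1: fails
  j=2: fails
  j=3: holds
Found at j=3 → formula holds.

Yes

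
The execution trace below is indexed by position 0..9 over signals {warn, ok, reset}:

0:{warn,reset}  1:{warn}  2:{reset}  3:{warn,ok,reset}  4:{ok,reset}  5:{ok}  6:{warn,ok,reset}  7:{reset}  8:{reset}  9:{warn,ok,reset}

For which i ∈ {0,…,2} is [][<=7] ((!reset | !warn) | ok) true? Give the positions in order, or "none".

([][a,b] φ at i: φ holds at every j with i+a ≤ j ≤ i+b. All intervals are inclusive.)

1, 2

Evaluate at each i in [0,2]:
  i=0: ✗ (fails at j=0)
  i=1: ✓ (all of [1,8])
  i=2: ✓ (all of [2,9])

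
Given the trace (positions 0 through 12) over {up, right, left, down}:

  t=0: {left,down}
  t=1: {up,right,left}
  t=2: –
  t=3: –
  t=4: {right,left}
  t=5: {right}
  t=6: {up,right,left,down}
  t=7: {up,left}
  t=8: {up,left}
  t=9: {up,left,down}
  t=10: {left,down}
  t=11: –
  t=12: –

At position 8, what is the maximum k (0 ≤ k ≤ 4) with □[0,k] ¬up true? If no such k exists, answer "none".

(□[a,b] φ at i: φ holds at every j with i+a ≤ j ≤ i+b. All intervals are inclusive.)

¬up must hold from j=8 onward; find where it first fails.
  j=8: fails → no k works.

none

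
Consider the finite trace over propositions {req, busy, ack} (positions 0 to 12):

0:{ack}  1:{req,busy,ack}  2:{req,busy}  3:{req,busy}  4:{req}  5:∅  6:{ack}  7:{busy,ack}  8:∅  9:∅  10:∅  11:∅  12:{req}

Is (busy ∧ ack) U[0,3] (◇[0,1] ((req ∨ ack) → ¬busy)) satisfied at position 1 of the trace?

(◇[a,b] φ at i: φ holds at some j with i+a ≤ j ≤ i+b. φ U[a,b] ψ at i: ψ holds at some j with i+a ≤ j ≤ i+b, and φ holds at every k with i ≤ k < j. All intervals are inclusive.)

Need some j in [1,4] with ◇[0,1] ((req ∨ ack) → ¬busy), and (busy ∧ ack) at every k in [1,j-1].
  j=1: ◇[0,1] ((req ∨ ack) → ¬busy) — fails (none in [1,2]).
  j=2: ◇[0,1] ((req ∨ ack) → ¬busy) — fails (none in [2,3]).
  j=3: ◇[0,1] ((req ∨ ack) → ¬busy) holds, but (busy ∧ ack) fails at k=2 → not this j.
  j=4: ◇[0,1] ((req ∨ ack) → ¬busy) holds, but (busy ∧ ack) fails at k=2 → not this j.
No j in the window works → until fails.

No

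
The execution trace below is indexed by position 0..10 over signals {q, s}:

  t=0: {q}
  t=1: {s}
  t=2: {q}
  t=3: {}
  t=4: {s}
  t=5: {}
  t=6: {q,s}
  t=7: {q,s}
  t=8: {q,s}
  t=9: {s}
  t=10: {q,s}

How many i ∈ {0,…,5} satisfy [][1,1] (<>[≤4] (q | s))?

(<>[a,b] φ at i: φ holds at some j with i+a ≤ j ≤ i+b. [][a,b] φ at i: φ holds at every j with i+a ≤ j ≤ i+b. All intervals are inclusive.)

Evaluate at each i in [0,5]:
  i=0: ✓ (all of [1,1])
  i=1: ✓ (all of [2,2])
  i=2: ✓ (all of [3,3])
  i=3: ✓ (all of [4,4])
  i=4: ✓ (all of [5,5])
  i=5: ✓ (all of [6,6])
Positions where it holds: {0, 1, 2, 3, 4, 5} → 6.

6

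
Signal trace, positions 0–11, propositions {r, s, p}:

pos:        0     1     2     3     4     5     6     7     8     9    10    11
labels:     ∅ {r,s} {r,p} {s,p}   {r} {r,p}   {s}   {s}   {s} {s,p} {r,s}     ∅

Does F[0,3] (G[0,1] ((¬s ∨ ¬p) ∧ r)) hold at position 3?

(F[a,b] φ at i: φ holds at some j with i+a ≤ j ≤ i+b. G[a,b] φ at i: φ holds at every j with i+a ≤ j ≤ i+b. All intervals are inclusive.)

Holds

Check G[0,1] ((¬s ∨ ¬p) ∧ r) at each j in [3,6]:
  j=3: fails at 3
  j=4: holds on [4,5]
  j=5: fails at 6
  j=6: fails at 6
Found at j=4 → formula holds.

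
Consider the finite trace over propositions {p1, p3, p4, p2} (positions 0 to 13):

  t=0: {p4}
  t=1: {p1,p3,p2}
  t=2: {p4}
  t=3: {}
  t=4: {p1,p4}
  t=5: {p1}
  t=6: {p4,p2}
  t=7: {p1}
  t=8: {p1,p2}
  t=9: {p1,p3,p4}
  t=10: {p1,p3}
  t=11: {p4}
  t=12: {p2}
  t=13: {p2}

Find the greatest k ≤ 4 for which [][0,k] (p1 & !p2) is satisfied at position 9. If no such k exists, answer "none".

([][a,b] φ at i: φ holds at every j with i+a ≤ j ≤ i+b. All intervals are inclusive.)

1

(p1 & !p2) must hold from j=9 onward; find where it first fails.
  j=9: holds
  j=10: holds
  j=11: fails
Holds on [9,10], so largest k = 1.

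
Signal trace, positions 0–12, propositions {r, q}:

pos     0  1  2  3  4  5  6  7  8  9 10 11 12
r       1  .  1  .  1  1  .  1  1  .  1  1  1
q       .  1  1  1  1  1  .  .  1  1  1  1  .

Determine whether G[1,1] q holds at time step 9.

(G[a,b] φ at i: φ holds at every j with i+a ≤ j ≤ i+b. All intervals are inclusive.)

Holds

Check q at every j in [10,10]:
  j=10: true
All positions satisfy it → formula holds.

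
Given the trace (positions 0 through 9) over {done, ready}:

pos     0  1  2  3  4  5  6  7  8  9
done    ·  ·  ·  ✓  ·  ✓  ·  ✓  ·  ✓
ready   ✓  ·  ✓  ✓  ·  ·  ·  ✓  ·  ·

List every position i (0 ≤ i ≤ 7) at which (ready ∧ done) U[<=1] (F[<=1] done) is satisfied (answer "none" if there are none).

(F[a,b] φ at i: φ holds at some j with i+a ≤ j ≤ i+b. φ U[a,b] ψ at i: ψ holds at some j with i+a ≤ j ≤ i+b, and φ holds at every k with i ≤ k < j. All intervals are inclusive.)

2, 3, 4, 5, 6, 7

Evaluate at each i in [0,7]:
  i=0: ✗ (no rhs in [0,1])
  i=1: ✗ (lhs fails at k=1 before rhs at j=2)
  i=2: ✓ (rhs at j=2)
  i=3: ✓ (rhs at j=3)
  i=4: ✓ (rhs at j=4)
  i=5: ✓ (rhs at j=5)
  i=6: ✓ (rhs at j=6)
  i=7: ✓ (rhs at j=7)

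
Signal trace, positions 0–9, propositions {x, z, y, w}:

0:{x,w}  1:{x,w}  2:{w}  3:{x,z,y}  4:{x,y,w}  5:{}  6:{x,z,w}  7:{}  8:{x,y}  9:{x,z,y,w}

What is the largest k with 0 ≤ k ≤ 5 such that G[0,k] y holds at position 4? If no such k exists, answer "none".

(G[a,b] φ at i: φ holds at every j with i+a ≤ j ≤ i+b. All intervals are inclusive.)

0

y must hold from j=4 onward; find where it first fails.
  j=4: holds
  j=5: fails
Holds on [4,4], so largest k = 0.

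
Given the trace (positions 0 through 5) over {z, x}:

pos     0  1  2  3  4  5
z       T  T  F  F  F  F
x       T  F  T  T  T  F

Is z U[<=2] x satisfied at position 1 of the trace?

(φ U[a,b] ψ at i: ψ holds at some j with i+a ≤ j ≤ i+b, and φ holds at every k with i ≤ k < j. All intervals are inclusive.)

Need some j in [1,3] with x, and z at every k in [1,j-1].
  j=1: x false.
  j=2: x holds; z holds at every k in [1,1] → satisfied.

Holds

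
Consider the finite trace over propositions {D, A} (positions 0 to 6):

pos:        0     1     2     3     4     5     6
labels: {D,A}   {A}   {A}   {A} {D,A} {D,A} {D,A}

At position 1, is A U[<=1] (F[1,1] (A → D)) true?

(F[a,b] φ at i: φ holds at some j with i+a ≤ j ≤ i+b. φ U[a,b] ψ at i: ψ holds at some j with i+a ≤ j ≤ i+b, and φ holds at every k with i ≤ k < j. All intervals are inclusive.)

Need some j in [1,2] with F[1,1] (A → D), and A at every k in [1,j-1].
  j=1: F[1,1] (A → D) — fails (none in [2,2]).
  j=2: F[1,1] (A → D) — fails (none in [3,3]).
No j in the window works → until fails.

No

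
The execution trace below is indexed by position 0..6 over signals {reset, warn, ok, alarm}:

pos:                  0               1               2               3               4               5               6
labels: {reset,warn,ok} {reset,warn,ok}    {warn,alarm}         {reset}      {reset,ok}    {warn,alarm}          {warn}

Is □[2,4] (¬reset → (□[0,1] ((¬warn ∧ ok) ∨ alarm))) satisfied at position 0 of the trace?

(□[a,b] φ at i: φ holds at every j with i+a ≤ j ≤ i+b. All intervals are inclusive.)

Check (¬reset → (□[0,1] ((¬warn ∧ ok) ∨ alarm))) at every j in [2,4]:
  j=2: antecedent true; consequent fails at 3 → ✗
  j=3: antecedent false → ✓
  j=4: antecedent false → ✓
Fails at j=2 → formula fails.

False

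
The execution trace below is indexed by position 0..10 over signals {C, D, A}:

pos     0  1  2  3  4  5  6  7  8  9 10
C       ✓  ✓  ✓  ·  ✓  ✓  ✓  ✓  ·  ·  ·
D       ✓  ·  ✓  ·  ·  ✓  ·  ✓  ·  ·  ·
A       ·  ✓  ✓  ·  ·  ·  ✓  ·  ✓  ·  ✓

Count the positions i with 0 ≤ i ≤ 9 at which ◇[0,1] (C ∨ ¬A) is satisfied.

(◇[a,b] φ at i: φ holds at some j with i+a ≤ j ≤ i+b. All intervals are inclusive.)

Evaluate at each i in [0,9]:
  i=0: ✓ (witness j=0)
  i=1: ✓ (witness j=1)
  i=2: ✓ (witness j=2)
  i=3: ✓ (witness j=3)
  i=4: ✓ (witness j=4)
  i=5: ✓ (witness j=5)
  i=6: ✓ (witness j=6)
  i=7: ✓ (witness j=7)
  i=8: ✓ (witness j=9)
  i=9: ✓ (witness j=9)
Positions where it holds: {0, 1, 2, 3, 4, 5, 6, 7, 8, 9} → 10.

10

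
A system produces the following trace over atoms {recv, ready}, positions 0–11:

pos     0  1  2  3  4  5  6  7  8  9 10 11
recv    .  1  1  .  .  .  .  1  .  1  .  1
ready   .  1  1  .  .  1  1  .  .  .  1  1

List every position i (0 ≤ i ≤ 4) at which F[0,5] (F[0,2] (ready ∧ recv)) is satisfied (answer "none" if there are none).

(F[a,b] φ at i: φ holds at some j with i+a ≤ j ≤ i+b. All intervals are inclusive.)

0, 1, 2, 4

Evaluate at each i in [0,4]:
  i=0: ✓ (witness j=0)
  i=1: ✓ (witness j=1)
  i=2: ✓ (witness j=2)
  i=3: ✗ (none in [3,8])
  i=4: ✓ (witness j=9)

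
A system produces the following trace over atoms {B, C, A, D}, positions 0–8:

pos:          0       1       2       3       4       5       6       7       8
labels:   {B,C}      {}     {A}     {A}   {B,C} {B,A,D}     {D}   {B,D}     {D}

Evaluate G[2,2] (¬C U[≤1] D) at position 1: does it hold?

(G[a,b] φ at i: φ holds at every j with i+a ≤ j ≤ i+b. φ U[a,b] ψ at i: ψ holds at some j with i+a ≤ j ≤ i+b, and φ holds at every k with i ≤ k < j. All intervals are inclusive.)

Check (¬C U[≤1] D) at every j in [3,3]:
  j=3: fails
Fails at j=3 → formula fails.

False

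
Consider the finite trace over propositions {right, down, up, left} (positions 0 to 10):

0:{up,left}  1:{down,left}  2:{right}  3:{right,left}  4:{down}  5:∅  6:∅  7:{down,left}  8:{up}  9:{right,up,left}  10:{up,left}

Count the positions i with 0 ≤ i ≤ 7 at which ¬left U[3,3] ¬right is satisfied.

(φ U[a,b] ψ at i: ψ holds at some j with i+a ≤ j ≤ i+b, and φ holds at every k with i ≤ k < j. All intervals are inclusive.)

1

Evaluate at each i in [0,7]:
  i=0: ✗ (no rhs in [3,3])
  i=1: ✗ (lhs fails at k=1 before rhs at j=4)
  i=2: ✗ (lhs fails at k=3 before rhs at j=5)
  i=3: ✗ (lhs fails at k=3 before rhs at j=6)
  i=4: ✓ (rhs at j=7; lhs holds on [4,6])
  i=5: ✗ (lhs fails at k=7 before rhs at j=8)
  i=6: ✗ (no rhs in [9,9])
  i=7: ✗ (lhs fails at k=7 before rhs at j=10)
Positions where it holds: {4} → 1.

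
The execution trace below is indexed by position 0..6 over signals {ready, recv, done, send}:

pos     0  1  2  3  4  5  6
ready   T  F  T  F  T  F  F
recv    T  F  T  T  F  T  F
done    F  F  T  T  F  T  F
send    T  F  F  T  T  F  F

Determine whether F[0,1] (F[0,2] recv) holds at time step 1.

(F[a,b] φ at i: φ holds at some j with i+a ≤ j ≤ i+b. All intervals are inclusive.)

Check F[0,2] recv at each j in [1,2]:
  j=1: holds (witness at 2)
  j=2: holds (witness at 2)
Found at j=1 → formula holds.

Yes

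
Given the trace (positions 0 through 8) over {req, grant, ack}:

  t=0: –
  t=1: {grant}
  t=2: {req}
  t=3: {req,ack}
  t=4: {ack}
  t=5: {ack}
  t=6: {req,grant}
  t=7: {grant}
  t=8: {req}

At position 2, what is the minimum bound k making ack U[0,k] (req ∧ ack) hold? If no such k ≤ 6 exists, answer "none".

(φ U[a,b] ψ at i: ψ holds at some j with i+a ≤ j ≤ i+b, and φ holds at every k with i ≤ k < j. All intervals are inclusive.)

Need earliest j ≥ 2 with (req ∧ ack), and ack at every k in [2,j-1].
  j=2: rhs fails.
  j=3: rhs holds but lhs fails at k=2.
  j=4: rhs fails.
  j=5: rhs fails.
  j=6: rhs fails.
  j=7: rhs fails.
  j=8: rhs fails.
No witness within the range → none.

none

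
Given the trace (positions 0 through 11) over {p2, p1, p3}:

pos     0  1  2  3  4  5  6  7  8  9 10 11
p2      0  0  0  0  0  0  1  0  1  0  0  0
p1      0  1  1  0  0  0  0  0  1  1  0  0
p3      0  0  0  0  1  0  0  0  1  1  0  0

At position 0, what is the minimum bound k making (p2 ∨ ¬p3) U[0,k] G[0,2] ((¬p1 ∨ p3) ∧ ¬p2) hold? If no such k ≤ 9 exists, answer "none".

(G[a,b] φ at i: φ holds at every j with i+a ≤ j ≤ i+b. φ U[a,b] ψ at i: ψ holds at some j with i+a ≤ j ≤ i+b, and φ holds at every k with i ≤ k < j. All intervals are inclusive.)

Need earliest j ≥ 0 with G[0,2] ((¬p1 ∨ p3) ∧ ¬p2), and (p2 ∨ ¬p3) at every k in [0,j-1].
  j=0: rhs fails.
  j=1: rhs fails.
  j=2: rhs fails.
  j=3: rhs holds; lhs holds on [0,2]. k = 3.

3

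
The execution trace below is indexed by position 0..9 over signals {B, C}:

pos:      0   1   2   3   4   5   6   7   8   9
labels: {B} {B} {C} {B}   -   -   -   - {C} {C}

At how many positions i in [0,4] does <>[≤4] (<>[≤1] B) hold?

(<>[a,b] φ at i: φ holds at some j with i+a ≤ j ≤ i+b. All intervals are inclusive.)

4

Evaluate at each i in [0,4]:
  i=0: ✓ (witness j=0)
  i=1: ✓ (witness j=1)
  i=2: ✓ (witness j=2)
  i=3: ✓ (witness j=3)
  i=4: ✗ (none in [4,8])
Positions where it holds: {0, 1, 2, 3} → 4.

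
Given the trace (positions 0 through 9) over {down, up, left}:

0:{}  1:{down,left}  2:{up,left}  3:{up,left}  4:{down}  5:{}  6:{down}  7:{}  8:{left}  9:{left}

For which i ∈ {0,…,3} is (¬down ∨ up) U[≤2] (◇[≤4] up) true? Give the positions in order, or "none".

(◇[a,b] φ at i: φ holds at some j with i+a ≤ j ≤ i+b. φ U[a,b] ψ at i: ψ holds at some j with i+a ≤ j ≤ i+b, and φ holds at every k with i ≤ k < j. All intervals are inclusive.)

0, 1, 2, 3

Evaluate at each i in [0,3]:
  i=0: ✓ (rhs at j=0)
  i=1: ✓ (rhs at j=1)
  i=2: ✓ (rhs at j=2)
  i=3: ✓ (rhs at j=3)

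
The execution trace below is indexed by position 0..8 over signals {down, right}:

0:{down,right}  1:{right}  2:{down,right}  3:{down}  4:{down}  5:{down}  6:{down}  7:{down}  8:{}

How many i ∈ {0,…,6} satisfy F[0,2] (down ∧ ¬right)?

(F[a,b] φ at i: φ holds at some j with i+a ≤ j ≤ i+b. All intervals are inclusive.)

Evaluate at each i in [0,6]:
  i=0: ✗ (none in [0,2])
  i=1: ✓ (witness j=3)
  i=2: ✓ (witness j=3)
  i=3: ✓ (witness j=3)
  i=4: ✓ (witness j=4)
  i=5: ✓ (witness j=5)
  i=6: ✓ (witness j=6)
Positions where it holds: {1, 2, 3, 4, 5, 6} → 6.

6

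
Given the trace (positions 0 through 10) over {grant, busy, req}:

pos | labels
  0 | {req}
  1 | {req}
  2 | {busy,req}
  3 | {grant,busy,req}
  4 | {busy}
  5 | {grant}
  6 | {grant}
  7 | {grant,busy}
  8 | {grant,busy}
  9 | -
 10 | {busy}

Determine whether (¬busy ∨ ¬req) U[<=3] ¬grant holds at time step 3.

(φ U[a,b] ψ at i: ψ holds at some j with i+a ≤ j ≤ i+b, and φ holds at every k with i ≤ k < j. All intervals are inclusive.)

No

Need some j in [3,6] with ¬grant, and (¬busy ∨ ¬req) at every k in [3,j-1].
  j=3: ¬grant false.
  j=4: ¬grant holds, but (¬busy ∨ ¬req) fails at k=3 → not this j.
  j=5: ¬grant false.
  j=6: ¬grant false.
No j in the window works → until fails.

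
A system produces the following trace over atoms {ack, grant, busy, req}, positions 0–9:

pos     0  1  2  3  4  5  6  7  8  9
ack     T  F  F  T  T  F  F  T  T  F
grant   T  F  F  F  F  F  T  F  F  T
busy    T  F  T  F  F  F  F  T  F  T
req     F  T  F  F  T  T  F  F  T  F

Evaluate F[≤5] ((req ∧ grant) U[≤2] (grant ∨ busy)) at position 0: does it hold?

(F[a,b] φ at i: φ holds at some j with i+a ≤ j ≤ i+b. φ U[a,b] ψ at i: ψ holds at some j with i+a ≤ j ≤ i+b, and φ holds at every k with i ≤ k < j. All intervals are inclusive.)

Yes

Check ((req ∧ grant) U[≤2] (grant ∨ busy)) at each j in [0,5]:
  j=0: holds
  j=1: fails
  j=2: holds
  j=3: fails
  j=4: fails
  j=5: fails
Found at j=0 → formula holds.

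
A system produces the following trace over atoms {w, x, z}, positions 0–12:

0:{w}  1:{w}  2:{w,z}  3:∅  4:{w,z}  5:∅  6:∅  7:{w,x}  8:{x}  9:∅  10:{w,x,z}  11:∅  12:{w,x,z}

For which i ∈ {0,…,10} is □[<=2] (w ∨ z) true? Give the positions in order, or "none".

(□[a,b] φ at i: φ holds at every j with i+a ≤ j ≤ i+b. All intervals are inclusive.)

0

Evaluate at each i in [0,10]:
  i=0: ✓ (all of [0,2])
  i=1: ✗ (fails at j=3)
  i=2: ✗ (fails at j=3)
  i=3: ✗ (fails at j=3)
  i=4: ✗ (fails at j=5)
  i=5: ✗ (fails at j=5)
  i=6: ✗ (fails at j=6)
  i=7: ✗ (fails at j=8)
  i=8: ✗ (fails at j=8)
  i=9: ✗ (fails at j=9)
  i=10: ✗ (fails at j=11)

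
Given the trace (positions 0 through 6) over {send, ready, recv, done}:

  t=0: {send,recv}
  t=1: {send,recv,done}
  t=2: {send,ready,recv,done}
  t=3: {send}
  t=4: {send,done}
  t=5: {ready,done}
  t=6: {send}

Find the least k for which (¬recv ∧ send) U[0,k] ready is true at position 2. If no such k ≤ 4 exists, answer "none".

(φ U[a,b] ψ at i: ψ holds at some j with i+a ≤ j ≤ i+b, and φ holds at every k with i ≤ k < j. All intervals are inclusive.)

0

Need earliest j ≥ 2 with ready, and (¬recv ∧ send) at every k in [2,j-1].
  j=2: rhs holds (empty prefix). k = 0.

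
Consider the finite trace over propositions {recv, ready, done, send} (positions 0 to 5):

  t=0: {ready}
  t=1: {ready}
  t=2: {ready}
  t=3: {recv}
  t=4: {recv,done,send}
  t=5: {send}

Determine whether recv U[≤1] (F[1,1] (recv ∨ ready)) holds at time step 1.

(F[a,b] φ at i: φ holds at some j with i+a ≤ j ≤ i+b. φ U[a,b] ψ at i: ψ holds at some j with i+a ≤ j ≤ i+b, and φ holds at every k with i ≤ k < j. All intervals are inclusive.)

True

Need some j in [1,2] with F[1,1] (recv ∨ ready), and recv at every k in [1,j-1].
  j=1: F[1,1] (recv ∨ ready) holds; no prefix to check → satisfied.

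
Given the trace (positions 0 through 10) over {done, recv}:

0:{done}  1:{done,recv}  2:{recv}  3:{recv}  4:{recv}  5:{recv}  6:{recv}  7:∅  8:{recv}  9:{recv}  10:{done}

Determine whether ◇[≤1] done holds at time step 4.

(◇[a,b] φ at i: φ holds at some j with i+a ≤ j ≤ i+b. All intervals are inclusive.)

Does not hold

Check done at each j in [4,5]:
  j=4: false
  j=5: false
No position in the window satisfies it → formula fails.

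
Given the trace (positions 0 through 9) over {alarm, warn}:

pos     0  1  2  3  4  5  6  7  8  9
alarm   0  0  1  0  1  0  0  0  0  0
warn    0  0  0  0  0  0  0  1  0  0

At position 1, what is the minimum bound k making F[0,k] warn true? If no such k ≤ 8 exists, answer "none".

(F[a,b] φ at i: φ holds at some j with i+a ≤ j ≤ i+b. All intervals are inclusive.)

6

Scan j = 1,2,… for warn:
  j=1: fails
  j=2: fails
  j=3: fails
  j=4: fails
  j=5: fails
  j=6: fails
  j=7: holds
First hit at j=7, so smallest k = 7-1 = 6.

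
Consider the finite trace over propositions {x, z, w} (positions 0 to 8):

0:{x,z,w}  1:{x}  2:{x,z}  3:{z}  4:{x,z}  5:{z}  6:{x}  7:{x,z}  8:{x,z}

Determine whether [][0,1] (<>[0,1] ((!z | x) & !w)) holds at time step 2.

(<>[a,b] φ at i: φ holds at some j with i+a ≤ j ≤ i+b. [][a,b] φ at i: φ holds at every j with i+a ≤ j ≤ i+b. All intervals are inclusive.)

True

Check <>[0,1] ((!z | x) & !w) at every j in [2,3]:
  j=2: holds (witness at 2)
  j=3: holds (witness at 4)
All positions satisfy it → formula holds.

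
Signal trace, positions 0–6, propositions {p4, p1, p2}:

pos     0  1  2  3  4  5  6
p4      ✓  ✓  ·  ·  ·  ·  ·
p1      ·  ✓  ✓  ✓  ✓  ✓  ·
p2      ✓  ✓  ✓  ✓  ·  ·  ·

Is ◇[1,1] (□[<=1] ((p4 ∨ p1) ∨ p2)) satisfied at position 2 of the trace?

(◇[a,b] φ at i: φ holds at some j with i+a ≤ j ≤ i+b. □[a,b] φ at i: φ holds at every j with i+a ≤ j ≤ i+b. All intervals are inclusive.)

True

Check □[<=1] ((p4 ∨ p1) ∨ p2) at each j in [3,3]:
  j=3: holds on [3,4]
Found at j=3 → formula holds.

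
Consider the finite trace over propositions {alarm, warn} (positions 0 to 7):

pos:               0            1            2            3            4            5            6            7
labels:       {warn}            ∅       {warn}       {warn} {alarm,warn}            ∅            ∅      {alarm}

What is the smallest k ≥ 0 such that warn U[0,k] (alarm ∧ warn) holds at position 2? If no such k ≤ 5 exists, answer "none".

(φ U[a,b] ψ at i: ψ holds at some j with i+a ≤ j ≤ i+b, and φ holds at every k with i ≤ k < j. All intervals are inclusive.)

2

Need earliest j ≥ 2 with (alarm ∧ warn), and warn at every k in [2,j-1].
  j=2: rhs fails.
  j=3: rhs fails.
  j=4: rhs holds; lhs holds on [2,3]. k = 2.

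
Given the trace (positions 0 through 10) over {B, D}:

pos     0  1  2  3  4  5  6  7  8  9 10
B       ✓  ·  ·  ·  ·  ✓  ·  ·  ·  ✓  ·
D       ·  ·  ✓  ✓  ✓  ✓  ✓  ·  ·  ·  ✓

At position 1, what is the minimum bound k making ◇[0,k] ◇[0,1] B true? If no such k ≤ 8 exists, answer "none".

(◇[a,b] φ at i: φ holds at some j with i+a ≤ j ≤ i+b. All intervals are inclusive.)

Scan j = 1,2,… for ◇[0,1] B:
  j=1: fails
  j=2: fails
  j=3: fails
  j=4: holds
First hit at j=4, so smallest k = 4-1 = 3.

3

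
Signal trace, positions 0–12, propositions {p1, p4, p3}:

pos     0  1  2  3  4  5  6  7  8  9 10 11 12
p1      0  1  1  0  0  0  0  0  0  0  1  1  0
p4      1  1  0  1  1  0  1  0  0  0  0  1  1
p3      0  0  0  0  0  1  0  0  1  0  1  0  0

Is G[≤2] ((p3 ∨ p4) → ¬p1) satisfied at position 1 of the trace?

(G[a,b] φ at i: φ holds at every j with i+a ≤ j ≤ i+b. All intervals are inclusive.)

Check ((p3 ∨ p4) → ¬p1) at every j in [1,3]:
  j=1: antecedent true; consequent false → ✗
  j=2: antecedent false → ✓
  j=3: antecedent true; consequent true → ✓
Fails at j=1 → formula fails.

Does not hold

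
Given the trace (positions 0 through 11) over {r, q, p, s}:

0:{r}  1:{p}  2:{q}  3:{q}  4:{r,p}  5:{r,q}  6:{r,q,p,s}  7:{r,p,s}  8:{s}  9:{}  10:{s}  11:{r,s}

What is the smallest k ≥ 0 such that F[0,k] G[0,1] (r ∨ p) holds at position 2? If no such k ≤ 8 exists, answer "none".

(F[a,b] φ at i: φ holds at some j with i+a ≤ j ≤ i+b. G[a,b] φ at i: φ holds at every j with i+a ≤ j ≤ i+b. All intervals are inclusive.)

Scan j = 2,3,… for G[0,1] (r ∨ p):
  j=2: fails
  j=3: fails
  j=4: holds
First hit at j=4, so smallest k = 4-2 = 2.

2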